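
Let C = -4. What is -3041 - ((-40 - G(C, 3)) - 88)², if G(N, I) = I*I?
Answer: -21810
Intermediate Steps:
G(N, I) = I²
-3041 - ((-40 - G(C, 3)) - 88)² = -3041 - ((-40 - 1*3²) - 88)² = -3041 - ((-40 - 1*9) - 88)² = -3041 - ((-40 - 9) - 88)² = -3041 - (-49 - 88)² = -3041 - 1*(-137)² = -3041 - 1*18769 = -3041 - 18769 = -21810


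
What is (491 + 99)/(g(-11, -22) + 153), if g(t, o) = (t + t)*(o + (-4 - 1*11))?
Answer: 590/967 ≈ 0.61013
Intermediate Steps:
g(t, o) = 2*t*(-15 + o) (g(t, o) = (2*t)*(o + (-4 - 11)) = (2*t)*(o - 15) = (2*t)*(-15 + o) = 2*t*(-15 + o))
(491 + 99)/(g(-11, -22) + 153) = (491 + 99)/(2*(-11)*(-15 - 22) + 153) = 590/(2*(-11)*(-37) + 153) = 590/(814 + 153) = 590/967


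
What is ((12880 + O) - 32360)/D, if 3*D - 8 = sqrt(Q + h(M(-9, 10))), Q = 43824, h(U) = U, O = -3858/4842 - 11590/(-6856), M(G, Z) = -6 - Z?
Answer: 53886921719/5042217776 - 1993816103603*sqrt(2)/10084435552 ≈ -268.92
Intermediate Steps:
O = 2472361/2766396 (O = -3858*1/4842 - 11590*(-1/6856) = -643/807 + 5795/3428 = 2472361/2766396 ≈ 0.89371)
D = 8/3 + 148*sqrt(2)/3 (D = 8/3 + sqrt(43824 + (-6 - 1*10))/3 = 8/3 + sqrt(43824 + (-6 - 10))/3 = 8/3 + sqrt(43824 - 16)/3 = 8/3 + sqrt(43808)/3 = 8/3 + (148*sqrt(2))/3 = 8/3 + 148*sqrt(2)/3 ≈ 72.435)
((12880 + O) - 32360)/D = ((12880 + 2472361/2766396) - 32360)/(8/3 + 148*sqrt(2)/3) = (35633652841/2766396 - 32360)/(8/3 + 148*sqrt(2)/3) = -53886921719/(2766396*(8/3 + 148*sqrt(2)/3))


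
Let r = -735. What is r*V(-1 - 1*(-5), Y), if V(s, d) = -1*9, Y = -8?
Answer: 6615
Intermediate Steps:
V(s, d) = -9
r*V(-1 - 1*(-5), Y) = -735*(-9) = 6615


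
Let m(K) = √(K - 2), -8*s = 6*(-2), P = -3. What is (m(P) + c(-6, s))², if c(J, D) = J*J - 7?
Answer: (29 + I*√5)² ≈ 836.0 + 129.69*I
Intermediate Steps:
s = 3/2 (s = -3*(-2)/4 = -⅛*(-12) = 3/2 ≈ 1.5000)
c(J, D) = -7 + J² (c(J, D) = J² - 7 = -7 + J²)
m(K) = √(-2 + K)
(m(P) + c(-6, s))² = (√(-2 - 3) + (-7 + (-6)²))² = (√(-5) + (-7 + 36))² = (I*√5 + 29)² = (29 + I*√5)²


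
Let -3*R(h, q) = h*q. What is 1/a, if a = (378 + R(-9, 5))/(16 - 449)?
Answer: -433/393 ≈ -1.1018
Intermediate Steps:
R(h, q) = -h*q/3
a = -393/433 (a = (378 - ⅓*(-9)*5)/(16 - 449) = (378 + 15)/(-433) = 393*(-1/433) = -393/433 ≈ -0.90762)
1/a = 1/(-393/433) = -433/393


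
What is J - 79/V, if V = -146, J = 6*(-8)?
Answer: -6929/146 ≈ -47.459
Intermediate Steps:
J = -48
J - 79/V = -48 - 79/(-146) = -48 - 1/146*(-79) = -48 + 79/146 = -6929/146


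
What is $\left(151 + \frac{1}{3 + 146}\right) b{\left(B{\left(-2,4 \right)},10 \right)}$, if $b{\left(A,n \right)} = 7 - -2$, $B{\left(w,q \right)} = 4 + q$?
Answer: $\frac{202500}{149} \approx 1359.1$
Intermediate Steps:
$b{\left(A,n \right)} = 9$ ($b{\left(A,n \right)} = 7 + 2 = 9$)
$\left(151 + \frac{1}{3 + 146}\right) b{\left(B{\left(-2,4 \right)},10 \right)} = \left(151 + \frac{1}{3 + 146}\right) 9 = \left(151 + \frac{1}{149}\right) 9 = \frac{22500}{149} \cdot 9 = \frac{202500}{149}$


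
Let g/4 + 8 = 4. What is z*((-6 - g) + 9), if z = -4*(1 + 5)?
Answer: -456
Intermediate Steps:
g = -16 (g = -32 + 4*4 = -32 + 16 = -16)
z = -24 (z = -4*6 = -24)
z*((-6 - g) + 9) = -24*((-6 - 1*(-16)) + 9) = -24*((-6 + 16) + 9) = -24*(10 + 9) = -24*19 = -456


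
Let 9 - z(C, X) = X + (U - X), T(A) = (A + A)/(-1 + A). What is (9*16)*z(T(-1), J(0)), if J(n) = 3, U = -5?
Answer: 2016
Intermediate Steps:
T(A) = 2*A/(-1 + A) (T(A) = (2*A)/(-1 + A) = 2*A/(-1 + A))
z(C, X) = 14 (z(C, X) = 9 - (X + (-5 - X)) = 9 - 1*(-5) = 9 + 5 = 14)
(9*16)*z(T(-1), J(0)) = (9*16)*14 = 144*14 = 2016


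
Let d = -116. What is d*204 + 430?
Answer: -23234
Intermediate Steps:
d*204 + 430 = -116*204 + 430 = -23664 + 430 = -23234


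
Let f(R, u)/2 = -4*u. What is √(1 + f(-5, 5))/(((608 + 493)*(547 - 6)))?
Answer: I*√39/595641 ≈ 1.0484e-5*I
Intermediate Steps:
f(R, u) = -8*u (f(R, u) = 2*(-4*u) = -8*u)
√(1 + f(-5, 5))/(((608 + 493)*(547 - 6))) = √(1 - 8*5)/(((608 + 493)*(547 - 6))) = √(1 - 40)/((1101*541)) = √(-39)/595641 = (I*√39)*(1/595641) = I*√39/595641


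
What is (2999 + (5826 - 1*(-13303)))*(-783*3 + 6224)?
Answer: 85746000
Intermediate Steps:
(2999 + (5826 - 1*(-13303)))*(-783*3 + 6224) = (2999 + (5826 + 13303))*(-2349 + 6224) = (2999 + 19129)*3875 = 22128*3875 = 85746000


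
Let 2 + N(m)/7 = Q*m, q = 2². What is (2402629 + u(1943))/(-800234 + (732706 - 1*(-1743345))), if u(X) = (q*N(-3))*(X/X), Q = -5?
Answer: 2402993/1675817 ≈ 1.4339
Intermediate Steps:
q = 4
N(m) = -14 - 35*m (N(m) = -14 + 7*(-5*m) = -14 - 35*m)
u(X) = 364 (u(X) = (4*(-14 - 35*(-3)))*(X/X) = (4*(-14 + 105))*1 = (4*91)*1 = 364*1 = 364)
(2402629 + u(1943))/(-800234 + (732706 - 1*(-1743345))) = (2402629 + 364)/(-800234 + (732706 - 1*(-1743345))) = 2402993/(-800234 + (732706 + 1743345)) = 2402993/(-800234 + 2476051) = 2402993/1675817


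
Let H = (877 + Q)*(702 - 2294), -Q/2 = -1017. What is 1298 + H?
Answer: -4633014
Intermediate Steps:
Q = 2034 (Q = -2*(-1017) = 2034)
H = -4634312 (H = (877 + 2034)*(702 - 2294) = 2911*(-1592) = -4634312)
1298 + H = 1298 - 4634312 = -4633014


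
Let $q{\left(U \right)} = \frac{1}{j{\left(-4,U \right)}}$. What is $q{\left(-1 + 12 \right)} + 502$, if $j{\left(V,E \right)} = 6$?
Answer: $\frac{3013}{6} \approx 502.17$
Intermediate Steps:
$q{\left(U \right)} = \frac{1}{6}$
$q{\left(-1 + 12 \right)} + 502 = \frac{1}{6} + 502 = \frac{3013}{6}$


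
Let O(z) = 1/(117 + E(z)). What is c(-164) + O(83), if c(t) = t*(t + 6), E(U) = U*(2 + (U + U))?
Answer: 364348633/14061 ≈ 25912.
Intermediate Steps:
E(U) = U*(2 + 2*U)
O(z) = 1/(117 + 2*z*(1 + z))
c(t) = t*(6 + t)
c(-164) + O(83) = -164*(6 - 164) + 1/(117 + 2*83*(1 + 83)) = -164*(-158) + 1/(117 + 2*83*84) = 25912 + 1/(117 + 13944) = 25912 + 1/14061 = 364348633/14061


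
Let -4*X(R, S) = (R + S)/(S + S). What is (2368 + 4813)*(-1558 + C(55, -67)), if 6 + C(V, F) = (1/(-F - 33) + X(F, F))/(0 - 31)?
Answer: -23675017357/2108 ≈ -1.1231e+7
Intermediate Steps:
X(R, S) = -(R + S)/(8*S) (X(R, S) = -(R + S)/(4*(S + S)) = -(R + S)/(4*(2*S)) = -(R + S)*1/(2*S)/4 = -(R + S)/(8*S))
C(V, F) = -743/124 - 1/(31*(-33 - F)) (C(V, F) = -6 + (1/(-F - 33) + (-F - F)/(8*F))/(0 - 31) = -6 + (1/(-33 - F) + (-2*F)/(8*F))/(-31) = -6 + (1/(-33 - F) - ¼)*(-1/31) = -6 + (-¼ + 1/(-33 - F))*(-1/31) = -6 + (1/124 - 1/(31*(-33 - F))) = -743/124 - 1/(31*(-33 - F)))
(2368 + 4813)*(-1558 + C(55, -67)) = (2368 + 4813)*(-1558 + (-24515 - 743*(-67))/(124*(33 - 67))) = 7181*(-1558 + (1/124)*(-24515 + 49781)/(-34)) = 7181*(-1558 + (1/124)*(-1/34)*25266) = 7181*(-1558 - 12633/2108) = 7181*(-3296897/2108) = -23675017357/2108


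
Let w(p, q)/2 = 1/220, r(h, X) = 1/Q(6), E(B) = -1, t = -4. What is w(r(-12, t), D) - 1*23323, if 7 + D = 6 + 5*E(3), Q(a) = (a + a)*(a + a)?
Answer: -2565529/110 ≈ -23323.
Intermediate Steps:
Q(a) = 4*a² (Q(a) = (2*a)*(2*a) = 4*a²)
r(h, X) = 1/144 (r(h, X) = 1/(4*6²) = 1/(4*36) = 1/144)
D = -6 (D = -7 + (6 + 5*(-1)) = -7 + (6 - 5) = -7 + 1 = -6)
w(p, q) = 1/110 (w(p, q) = 2/220 = 2*(1/220) = 1/110)
w(r(-12, t), D) - 1*23323 = 1/110 - 1*23323 = 1/110 - 23323 = -2565529/110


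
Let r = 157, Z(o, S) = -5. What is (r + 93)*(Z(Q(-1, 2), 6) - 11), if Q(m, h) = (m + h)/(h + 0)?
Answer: -4000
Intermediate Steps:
Q(m, h) = (h + m)/h
(r + 93)*(Z(Q(-1, 2), 6) - 11) = (157 + 93)*(-5 - 11) = 250*(-16) = -4000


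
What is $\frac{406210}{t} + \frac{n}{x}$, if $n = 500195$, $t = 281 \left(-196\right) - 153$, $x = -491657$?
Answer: $- \frac{227341259625}{27153724453} \approx -8.3724$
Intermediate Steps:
$t = -55229$ ($t = -55076 - 153 = -55229$)
$\frac{406210}{t} + \frac{n}{x} = \frac{406210}{-55229} + \frac{500195}{-491657} = 406210 \left(- \frac{1}{55229}\right) + 500195 \left(- \frac{1}{491657}\right) = - \frac{406210}{55229} - \frac{500195}{491657} = - \frac{227341259625}{27153724453}$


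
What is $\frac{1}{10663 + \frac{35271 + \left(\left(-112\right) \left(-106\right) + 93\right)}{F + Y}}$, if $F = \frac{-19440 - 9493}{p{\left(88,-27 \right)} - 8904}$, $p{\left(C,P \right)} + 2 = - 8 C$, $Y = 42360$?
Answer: $\frac{407108533}{4341452225339} \approx 9.3772 \cdot 10^{-5}$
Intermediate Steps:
$p{\left(C,P \right)} = -2 - 8 C$
$F = \frac{28933}{9610}$ ($F = \frac{-19440 - 9493}{\left(-2 - 704\right) - 8904} = - \frac{28933}{\left(-2 - 704\right) - 8904} = - \frac{28933}{-706 - 8904} = - \frac{28933}{-9610} = \left(-28933\right) \left(- \frac{1}{9610}\right) = \frac{28933}{9610} \approx 3.0107$)
$\frac{1}{10663 + \frac{35271 + \left(\left(-112\right) \left(-106\right) + 93\right)}{F + Y}} = \frac{1}{10663 + \frac{35271 + \left(\left(-112\right) \left(-106\right) + 93\right)}{\frac{28933}{9610} + 42360}} = \frac{1}{10663 + \frac{35271 + \left(11872 + 93\right)}{\frac{407108533}{9610}}} = \frac{1}{10663 + \left(35271 + 11965\right) \frac{9610}{407108533}} = \frac{1}{10663 + 47236 \cdot \frac{9610}{407108533}} = \frac{1}{10663 + \frac{453937960}{407108533}} = \frac{1}{\frac{4341452225339}{407108533}} = \frac{407108533}{4341452225339}$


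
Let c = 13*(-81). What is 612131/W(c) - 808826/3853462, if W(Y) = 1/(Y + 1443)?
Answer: 459970591362377/1926731 ≈ 2.3873e+8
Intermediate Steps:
c = -1053
W(Y) = 1/(1443 + Y)
612131/W(c) - 808826/3853462 = 612131/(1/(1443 - 1053)) - 808826/3853462 = 612131/(1/390) - 808826*1/3853462 = 612131/(1/390) - 404413/1926731 = 612131*390 - 404413/1926731 = 238731090 - 404413/1926731 = 459970591362377/1926731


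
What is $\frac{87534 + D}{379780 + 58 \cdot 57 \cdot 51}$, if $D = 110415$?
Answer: $\frac{197949}{548386} \approx 0.36097$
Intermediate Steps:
$\frac{87534 + D}{379780 + 58 \cdot 57 \cdot 51} = \frac{87534 + 110415}{379780 + 58 \cdot 57 \cdot 51} = \frac{197949}{379780 + 3306 \cdot 51} = \frac{197949}{379780 + 168606} = \frac{197949}{548386}$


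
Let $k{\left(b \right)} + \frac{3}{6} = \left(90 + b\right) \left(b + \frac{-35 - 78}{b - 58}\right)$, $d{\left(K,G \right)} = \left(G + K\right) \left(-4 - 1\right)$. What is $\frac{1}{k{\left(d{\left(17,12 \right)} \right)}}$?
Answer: $\frac{406}{3225217} \approx 0.00012588$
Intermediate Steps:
$d{\left(K,G \right)} = - 5 G - 5 K$ ($d{\left(K,G \right)} = \left(G + K\right) \left(-5\right) = - 5 G - 5 K$)
$k{\left(b \right)} = - \frac{1}{2} + \left(90 + b\right) \left(b - \frac{113}{-58 + b}\right)$ ($k{\left(b \right)} = - \frac{1}{2} + \left(90 + b\right) \left(b + \frac{-35 - 78}{b - 58}\right) = - \frac{1}{2} + \left(90 + b\right) \left(b - \frac{113}{-58 + b}\right)$)
$\frac{1}{k{\left(d{\left(17,12 \right)} \right)}} = \frac{1}{\frac{1}{-58 - 145} \left(-10141 + \left(\left(-5\right) 12 - 85\right)^{3} + 32 \left(\left(-5\right) 12 - 85\right)^{2} - \frac{10667 \left(\left(-5\right) 12 - 85\right)}{2}\right)} = \frac{1}{\frac{1}{-58 - 145} \left(-10141 + \left(-60 - 85\right)^{3} + 32 \left(-60 - 85\right)^{2} - \frac{10667 \left(-60 - 85\right)}{2}\right)} = \frac{1}{\frac{1}{-58 - 145} \left(-10141 + \left(-145\right)^{3} + 32 \left(-145\right)^{2} - - \frac{1546715}{2}\right)} = \frac{1}{\frac{1}{-203} \left(-10141 - 3048625 + 32 \cdot 21025 + \frac{1546715}{2}\right)} = \frac{1}{\left(- \frac{1}{203}\right) \left(-10141 - 3048625 + 672800 + \frac{1546715}{2}\right)} = \frac{1}{\left(- \frac{1}{203}\right) \left(- \frac{3225217}{2}\right)} = \frac{1}{\frac{3225217}{406}} = \frac{406}{3225217}$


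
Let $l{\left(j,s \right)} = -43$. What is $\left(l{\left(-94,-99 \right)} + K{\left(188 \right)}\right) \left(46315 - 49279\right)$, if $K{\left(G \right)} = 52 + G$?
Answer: $-583908$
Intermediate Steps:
$\left(l{\left(-94,-99 \right)} + K{\left(188 \right)}\right) \left(46315 - 49279\right) = \left(-43 + \left(52 + 188\right)\right) \left(46315 - 49279\right) = \left(-43 + 240\right) \left(-2964\right) = 197 \left(-2964\right) = -583908$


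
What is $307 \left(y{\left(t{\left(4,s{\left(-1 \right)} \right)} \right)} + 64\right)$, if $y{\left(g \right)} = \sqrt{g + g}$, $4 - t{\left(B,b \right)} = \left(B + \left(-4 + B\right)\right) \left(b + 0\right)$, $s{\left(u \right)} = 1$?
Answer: $19648$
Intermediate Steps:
$t{\left(B,b \right)} = 4 - b \left(-4 + 2 B\right)$ ($t{\left(B,b \right)} = 4 - \left(B + \left(-4 + B\right)\right) \left(b + 0\right) = 4 - \left(-4 + 2 B\right) b = 4 - b \left(-4 + 2 B\right)$)
$y{\left(g \right)} = \sqrt{2} \sqrt{g}$ ($y{\left(g \right)} = \sqrt{2 g} = \sqrt{2} \sqrt{g}$)
$307 \left(y{\left(t{\left(4,s{\left(-1 \right)} \right)} \right)} + 64\right) = 307 \left(\sqrt{2} \sqrt{4 + 4 \cdot 1 - 8 \cdot 1} + 64\right) = 307 \left(\sqrt{2} \sqrt{4 + 4 - 8} + 64\right) = 307 \left(\sqrt{2} \sqrt{0} + 64\right) = 307 \left(\sqrt{2} \cdot 0 + 64\right) = 307 \left(0 + 64\right) = 307 \cdot 64 = 19648$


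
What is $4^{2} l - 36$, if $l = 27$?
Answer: $396$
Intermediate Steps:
$4^{2} l - 36 = 4^{2} \cdot 27 - 36 = 16 \cdot 27 - 36 = 432 - 36 = 396$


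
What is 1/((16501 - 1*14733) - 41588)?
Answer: -1/39820 ≈ -2.5113e-5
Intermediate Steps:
1/((16501 - 1*14733) - 41588) = 1/((16501 - 14733) - 41588) = 1/(1768 - 41588) = 1/(-39820) = -1/39820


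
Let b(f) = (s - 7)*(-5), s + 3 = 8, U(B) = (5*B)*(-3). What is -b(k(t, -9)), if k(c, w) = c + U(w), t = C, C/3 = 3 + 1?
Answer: -10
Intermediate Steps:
U(B) = -15*B
s = 5 (s = -3 + 8 = 5)
C = 12 (C = 3*(3 + 1) = 3*4 = 12)
t = 12
k(c, w) = c - 15*w
b(f) = 10 (b(f) = (5 - 7)*(-5) = -2*(-5) = 10)
-b(k(t, -9)) = -1*10 = -10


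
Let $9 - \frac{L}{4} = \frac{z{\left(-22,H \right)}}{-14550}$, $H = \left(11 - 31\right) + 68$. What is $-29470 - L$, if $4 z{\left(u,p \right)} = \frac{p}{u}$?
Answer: $- \frac{787072546}{26675} \approx -29506.0$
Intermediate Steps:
$H = 48$ ($H = -20 + 68 = 48$)
$z{\left(u,p \right)} = \frac{p}{4 u}$ ($z{\left(u,p \right)} = \frac{p \frac{1}{u}}{4} = \frac{p}{4 u}$)
$L = \frac{960296}{26675}$ ($L = 36 - 4 \frac{\frac{1}{4} \cdot 48 \frac{1}{-22}}{-14550} = 36 - 4 \cdot \frac{1}{4} \cdot 48 \left(- \frac{1}{22}\right) \left(- \frac{1}{14550}\right) = 36 - 4 \left(\left(- \frac{6}{11}\right) \left(- \frac{1}{14550}\right)\right) = 36 - \frac{4}{26675} = \frac{960296}{26675} \approx 36.0$)
$-29470 - L = -29470 - \frac{960296}{26675} = - \frac{787072546}{26675}$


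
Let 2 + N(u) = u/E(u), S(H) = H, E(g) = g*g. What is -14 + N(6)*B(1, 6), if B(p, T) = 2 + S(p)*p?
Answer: -39/2 ≈ -19.500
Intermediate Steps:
E(g) = g²
N(u) = -2 + 1/u (N(u) = -2 + u/(u²) = -2 + u/u² = -2 + 1/u)
B(p, T) = 2 + p² (B(p, T) = 2 + p*p = 2 + p²)
-14 + N(6)*B(1, 6) = -14 + (-2 + 1/6)*(2 + 1²) = -14 + (-2 + ⅙)*(2 + 1) = -14 - 11/6*3 = -14 - 11/2 = -39/2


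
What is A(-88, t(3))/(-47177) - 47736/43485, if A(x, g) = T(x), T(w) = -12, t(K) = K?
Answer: -57731268/52602355 ≈ -1.0975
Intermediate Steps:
A(x, g) = -12
A(-88, t(3))/(-47177) - 47736/43485 = -12/(-47177) - 47736/43485 = -12*(-1/47177) - 47736*1/43485 = 12/47177 - 1224/1115 = -57731268/52602355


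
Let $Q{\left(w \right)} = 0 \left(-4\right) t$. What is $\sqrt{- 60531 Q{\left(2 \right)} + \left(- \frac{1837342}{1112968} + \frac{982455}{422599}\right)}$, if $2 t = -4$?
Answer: $\frac{\sqrt{9318068038251386202389}}{117584790958} \approx 0.82094$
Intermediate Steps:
$t = -2$ ($t = \frac{1}{2} \left(-4\right) = -2$)
$Q{\left(w \right)} = 0$ ($Q{\left(w \right)} = 0 \left(-4\right) \left(-2\right) = 0 \left(-2\right) = 0$)
$\sqrt{- 60531 Q{\left(2 \right)} + \left(- \frac{1837342}{1112968} + \frac{982455}{422599}\right)} = \sqrt{\left(-60531\right) 0 + \left(- \frac{1837342}{1112968} + \frac{982455}{422599}\right)} = \sqrt{0 + \left(\left(-1837342\right) \frac{1}{1112968} + 982455 \cdot \frac{1}{422599}\right)} = \sqrt{0 + \left(- \frac{918671}{556484} + \frac{982455}{422599}\right)} = \sqrt{0 + \frac{158491042291}{235169581916}} = \sqrt{\frac{158491042291}{235169581916}} = \frac{\sqrt{9318068038251386202389}}{117584790958}$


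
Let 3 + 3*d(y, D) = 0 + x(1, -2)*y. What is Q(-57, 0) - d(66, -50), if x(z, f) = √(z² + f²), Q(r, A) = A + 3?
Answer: 4 - 22*√5 ≈ -45.193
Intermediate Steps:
Q(r, A) = 3 + A
x(z, f) = √(f² + z²)
d(y, D) = -1 + y*√5/3 (d(y, D) = -1 + (0 + √((-2)² + 1²)*y)/3 = -1 + (0 + √(4 + 1)*y)/3 = -1 + (0 + √5*y)/3 = -1 + (0 + y*√5)/3 = -1 + (y*√5)/3 = -1 + y*√5/3)
Q(-57, 0) - d(66, -50) = (3 + 0) - (-1 + (⅓)*66*√5) = 3 - (-1 + 22*√5) = 3 + (1 - 22*√5) = 4 - 22*√5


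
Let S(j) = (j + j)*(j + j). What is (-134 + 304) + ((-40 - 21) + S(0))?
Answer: 109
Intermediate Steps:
S(j) = 4*j² (S(j) = (2*j)*(2*j) = 4*j²)
(-134 + 304) + ((-40 - 21) + S(0)) = (-134 + 304) + ((-40 - 21) + 4*0²) = 170 + (-61 + 4*0) = 170 + (-61 + 0) = 170 - 61 = 109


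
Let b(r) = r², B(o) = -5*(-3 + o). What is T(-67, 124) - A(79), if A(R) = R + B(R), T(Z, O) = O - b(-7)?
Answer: 376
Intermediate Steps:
B(o) = 15 - 5*o
T(Z, O) = -49 + O (T(Z, O) = O - 1*(-7)² = O - 1*49 = O - 49 = -49 + O)
A(R) = 15 - 4*R (A(R) = R + (15 - 5*R) = 15 - 4*R)
T(-67, 124) - A(79) = (-49 + 124) - (15 - 4*79) = 75 - (15 - 316) = 75 - 1*(-301) = 75 + 301 = 376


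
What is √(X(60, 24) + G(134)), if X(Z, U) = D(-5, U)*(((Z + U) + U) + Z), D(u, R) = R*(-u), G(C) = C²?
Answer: 2*√9529 ≈ 195.23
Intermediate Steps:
D(u, R) = -R*u
X(Z, U) = 5*U*(2*U + 2*Z) (X(Z, U) = (-1*U*(-5))*(((Z + U) + U) + Z) = (5*U)*(((U + Z) + U) + Z) = (5*U)*((Z + 2*U) + Z) = (5*U)*(2*U + 2*Z) = 5*U*(2*U + 2*Z))
√(X(60, 24) + G(134)) = √(10*24*(24 + 60) + 134²) = √(10*24*84 + 17956) = √(20160 + 17956) = √38116 = 2*√9529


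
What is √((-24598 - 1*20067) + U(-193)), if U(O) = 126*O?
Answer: I*√68983 ≈ 262.65*I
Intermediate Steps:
√((-24598 - 1*20067) + U(-193)) = √((-24598 - 1*20067) + 126*(-193)) = √((-24598 - 20067) - 24318) = √(-44665 - 24318) = √(-68983) = I*√68983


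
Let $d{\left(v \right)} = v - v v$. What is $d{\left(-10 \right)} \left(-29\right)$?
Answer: $3190$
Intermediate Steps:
$d{\left(v \right)} = v - v^{2}$
$d{\left(-10 \right)} \left(-29\right) = - 10 \left(1 - -10\right) \left(-29\right) = - 10 \left(1 + 10\right) \left(-29\right) = \left(-10\right) 11 \left(-29\right) = \left(-110\right) \left(-29\right) = 3190$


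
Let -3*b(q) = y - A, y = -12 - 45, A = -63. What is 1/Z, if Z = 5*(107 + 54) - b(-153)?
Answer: 1/807 ≈ 0.0012392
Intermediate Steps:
y = -57
b(q) = -2 (b(q) = -(-57 - 1*(-63))/3 = -(-57 + 63)/3 = -1/3*6 = -2)
Z = 807 (Z = 5*(107 + 54) - 1*(-2) = 5*161 + 2 = 805 + 2 = 807)
1/Z = 1/807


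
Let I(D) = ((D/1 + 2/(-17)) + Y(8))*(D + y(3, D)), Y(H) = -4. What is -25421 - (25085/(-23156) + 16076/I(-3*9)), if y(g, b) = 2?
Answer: -7790875340527/306238100 ≈ -25441.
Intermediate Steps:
I(D) = (2 + D)*(-70/17 + D) (I(D) = ((D/1 + 2/(-17)) - 4)*(D + 2) = ((D*1 + 2*(-1/17)) - 4)*(2 + D) = ((D - 2/17) - 4)*(2 + D) = ((-2/17 + D) - 4)*(2 + D) = (-70/17 + D)*(2 + D) = (2 + D)*(-70/17 + D))
-25421 - (25085/(-23156) + 16076/I(-3*9)) = -25421 - (25085/(-23156) + 16076/(-140/17 + (-3*9)² - (-108)*9/17)) = -25421 - (25085*(-1/23156) + 16076/(-140/17 + (-27)² - 36/17*(-27))) = -25421 - (-25085/23156 + 16076/(-140/17 + 729 + 972/17)) = -25421 - (-25085/23156 + 16076/(13225/17)) = -25421 - (-25085/23156 + 16076*(17/13225)) = -25421 - (-25085/23156 + 273292/13225) = -25421 - 1*5996600427/306238100 = -25421 - 5996600427/306238100 = -7790875340527/306238100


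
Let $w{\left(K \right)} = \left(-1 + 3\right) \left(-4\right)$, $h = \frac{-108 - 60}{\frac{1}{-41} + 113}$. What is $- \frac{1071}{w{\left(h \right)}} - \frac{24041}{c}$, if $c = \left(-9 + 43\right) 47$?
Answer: $\frac{759565}{6392} \approx 118.83$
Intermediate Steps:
$c = 1598$ ($c = 34 \cdot 47 = 1598$)
$h = - \frac{287}{193}$ ($h = - \frac{168}{- \frac{1}{41} + 113} = - \frac{168}{\frac{4632}{41}} = \left(-168\right) \frac{41}{4632} = - \frac{287}{193} \approx -1.487$)
$w{\left(K \right)} = -8$ ($w{\left(K \right)} = 2 \left(-4\right) = -8$)
$- \frac{1071}{w{\left(h \right)}} - \frac{24041}{c} = - \frac{1071}{-8} - \frac{24041}{1598} = \left(-1071\right) \left(- \frac{1}{8}\right) - \frac{24041}{1598} = \frac{1071}{8} - \frac{24041}{1598} = \frac{759565}{6392}$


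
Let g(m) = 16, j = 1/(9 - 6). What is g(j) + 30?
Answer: 46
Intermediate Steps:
j = ⅓ (j = 1/3 = ⅓ ≈ 0.33333)
g(j) + 30 = 16 + 30 = 46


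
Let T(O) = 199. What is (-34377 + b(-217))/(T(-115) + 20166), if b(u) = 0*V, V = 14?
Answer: -34377/20365 ≈ -1.6880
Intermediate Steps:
b(u) = 0 (b(u) = 0*14 = 0)
(-34377 + b(-217))/(T(-115) + 20166) = (-34377 + 0)/(199 + 20166) = -34377/20365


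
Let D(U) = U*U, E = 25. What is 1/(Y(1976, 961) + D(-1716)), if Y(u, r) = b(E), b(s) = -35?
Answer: 1/2944621 ≈ 3.3960e-7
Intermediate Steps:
D(U) = U²
Y(u, r) = -35
1/(Y(1976, 961) + D(-1716)) = 1/(-35 + (-1716)²) = 1/(-35 + 2944656) = 1/2944621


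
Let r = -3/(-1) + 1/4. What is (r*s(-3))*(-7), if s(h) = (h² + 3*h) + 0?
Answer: 0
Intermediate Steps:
s(h) = h² + 3*h
r = 13/4 (r = -3*(-1) + 1*(¼) = 3 + ¼ = 13/4 ≈ 3.2500)
(r*s(-3))*(-7) = (13*(-3*(3 - 3))/4)*(-7) = (13*(-3*0)/4)*(-7) = ((13/4)*0)*(-7) = 0*(-7) = 0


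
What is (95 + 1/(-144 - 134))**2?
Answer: 697435281/77284 ≈ 9024.3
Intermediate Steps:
(95 + 1/(-144 - 134))**2 = (95 + 1/(-278))**2 = (95 - 1/278)**2 = (26409/278)**2 = 697435281/77284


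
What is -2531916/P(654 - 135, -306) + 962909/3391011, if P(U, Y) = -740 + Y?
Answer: 4293381104945/1773498753 ≈ 2420.9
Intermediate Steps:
-2531916/P(654 - 135, -306) + 962909/3391011 = -2531916/(-740 - 306) + 962909/3391011 = -2531916/(-1046) + 962909*(1/3391011) = -2531916*(-1/1046) + 962909/3391011 = 1265958/523 + 962909/3391011 = 4293381104945/1773498753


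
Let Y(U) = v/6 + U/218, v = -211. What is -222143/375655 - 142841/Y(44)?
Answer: 35087864305189/8590102885 ≈ 4084.7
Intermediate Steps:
Y(U) = -211/6 + U/218
-222143/375655 - 142841/Y(44) = -222143/375655 - 142841/(-211/6 + (1/218)*44) = -222143*1/375655 - 142841/(-211/6 + 22/109) = -222143/375655 - 142841/(-22867/654) = -222143/375655 - 142841*(-654/22867) = -222143/375655 + 93418014/22867 = 35087864305189/8590102885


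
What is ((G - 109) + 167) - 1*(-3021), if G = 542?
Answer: 3621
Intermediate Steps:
((G - 109) + 167) - 1*(-3021) = ((542 - 109) + 167) - 1*(-3021) = (433 + 167) + 3021 = 600 + 3021 = 3621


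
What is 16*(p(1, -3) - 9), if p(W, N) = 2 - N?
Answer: -64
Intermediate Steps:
16*(p(1, -3) - 9) = 16*((2 - 1*(-3)) - 9) = 16*((2 + 3) - 9) = 16*(5 - 9) = 16*(-4) = -64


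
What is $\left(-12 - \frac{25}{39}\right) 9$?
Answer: $- \frac{1479}{13} \approx -113.77$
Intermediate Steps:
$\left(-12 - \frac{25}{39}\right) 9 = \left(- \frac{493}{39}\right) 9 = - \frac{1479}{13}$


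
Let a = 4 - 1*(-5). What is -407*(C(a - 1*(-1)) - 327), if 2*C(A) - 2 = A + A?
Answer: 128612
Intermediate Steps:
a = 9 (a = 4 + 5 = 9)
C(A) = 1 + A (C(A) = 1 + (A + A)/2 = 1 + (2*A)/2 = 1 + A)
-407*(C(a - 1*(-1)) - 327) = -407*((1 + (9 - 1*(-1))) - 327) = -407*((1 + (9 + 1)) - 327) = -407*((1 + 10) - 327) = -407*(11 - 327) = -407*(-316) = 128612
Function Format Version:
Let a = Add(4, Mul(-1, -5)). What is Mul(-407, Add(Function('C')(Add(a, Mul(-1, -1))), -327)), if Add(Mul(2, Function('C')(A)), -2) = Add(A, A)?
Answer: 128612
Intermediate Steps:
a = 9 (a = Add(4, 5) = 9)
Function('C')(A) = Add(1, A) (Function('C')(A) = Add(1, Mul(Rational(1, 2), Add(A, A))) = Add(1, Mul(Rational(1, 2), Mul(2, A))) = Add(1, A))
Mul(-407, Add(Function('C')(Add(a, Mul(-1, -1))), -327)) = Mul(-407, Add(Add(1, Add(9, Mul(-1, -1))), -327)) = Mul(-407, Add(Add(1, Add(9, 1)), -327)) = Mul(-407, Add(Add(1, 10), -327)) = Mul(-407, Add(11, -327)) = Mul(-407, -316) = 128612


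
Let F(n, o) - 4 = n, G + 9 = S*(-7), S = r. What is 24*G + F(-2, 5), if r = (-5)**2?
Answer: -4414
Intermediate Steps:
r = 25
S = 25
G = -184 (G = -9 + 25*(-7) = -9 - 175 = -184)
F(n, o) = 4 + n
24*G + F(-2, 5) = 24*(-184) + (4 - 2) = -4416 + 2 = -4414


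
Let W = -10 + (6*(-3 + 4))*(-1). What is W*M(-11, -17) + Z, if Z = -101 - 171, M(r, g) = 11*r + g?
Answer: 1936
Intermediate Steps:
M(r, g) = g + 11*r
W = -16 (W = -10 + (6*1)*(-1) = -10 + 6*(-1) = -10 - 6 = -16)
Z = -272
W*M(-11, -17) + Z = -16*(-17 + 11*(-11)) - 272 = -16*(-17 - 121) - 272 = -16*(-138) - 272 = 2208 - 272 = 1936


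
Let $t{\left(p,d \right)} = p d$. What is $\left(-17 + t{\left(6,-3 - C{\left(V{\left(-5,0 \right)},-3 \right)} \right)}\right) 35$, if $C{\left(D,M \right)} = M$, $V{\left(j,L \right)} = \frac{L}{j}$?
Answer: $-595$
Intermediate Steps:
$t{\left(p,d \right)} = d p$
$\left(-17 + t{\left(6,-3 - C{\left(V{\left(-5,0 \right)},-3 \right)} \right)}\right) 35 = \left(-17 + \left(-3 - -3\right) 6\right) 35 = \left(-17 + \left(-3 + 3\right) 6\right) 35 = \left(-17 + 0 \cdot 6\right) 35 = \left(-17 + 0\right) 35 = \left(-17\right) 35 = -595$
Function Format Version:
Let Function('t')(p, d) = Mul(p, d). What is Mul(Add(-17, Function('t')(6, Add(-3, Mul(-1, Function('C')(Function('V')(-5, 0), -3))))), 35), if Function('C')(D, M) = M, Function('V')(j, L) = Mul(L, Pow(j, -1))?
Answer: -595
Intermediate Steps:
Function('t')(p, d) = Mul(d, p)
Mul(Add(-17, Function('t')(6, Add(-3, Mul(-1, Function('C')(Function('V')(-5, 0), -3))))), 35) = Mul(Add(-17, Mul(Add(-3, Mul(-1, -3)), 6)), 35) = Mul(Add(-17, Mul(Add(-3, 3), 6)), 35) = Mul(Add(-17, Mul(0, 6)), 35) = Mul(Add(-17, 0), 35) = Mul(-17, 35) = -595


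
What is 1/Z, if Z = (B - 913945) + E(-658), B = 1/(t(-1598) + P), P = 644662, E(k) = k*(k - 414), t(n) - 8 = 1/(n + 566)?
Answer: -665299439/138760838691759 ≈ -4.7946e-6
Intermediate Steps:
t(n) = 8 + 1/(566 + n) (t(n) = 8 + 1/(n + 566) = 8 + 1/(566 + n))
E(k) = k*(-414 + k)
B = 1032/665299439 (B = 1/((4529 + 8*(-1598))/(566 - 1598) + 644662) = 1/((4529 - 12784)/(-1032) + 644662) = 1/(-1/1032*(-8255) + 644662) = 1/(8255/1032 + 644662) = 1/(665299439/1032) = 1032/665299439 ≈ 1.5512e-6)
Z = -138760838691759/665299439 (Z = (1032/665299439 - 913945) - 658*(-414 - 658) = -608047095775823/665299439 - 658*(-1072) = -608047095775823/665299439 + 705376 = -138760838691759/665299439 ≈ -2.0857e+5)
1/Z = 1/(-138760838691759/665299439) = -665299439/138760838691759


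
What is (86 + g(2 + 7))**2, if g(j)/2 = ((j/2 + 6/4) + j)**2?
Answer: 287296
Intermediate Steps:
g(j) = 2*(3/2 + 3*j/2)**2 (g(j) = 2*((j/2 + 6/4) + j)**2 = 2*((j*(1/2) + 6*(1/4)) + j)**2 = 2*((j/2 + 3/2) + j)**2 = 2*((3/2 + j/2) + j)**2 = 2*(3/2 + 3*j/2)**2)
(86 + g(2 + 7))**2 = (86 + 9*(1 + (2 + 7))**2/2)**2 = (86 + 9*(1 + 9)**2/2)**2 = (86 + (9/2)*10**2)**2 = (86 + (9/2)*100)**2 = (86 + 450)**2 = 536**2 = 287296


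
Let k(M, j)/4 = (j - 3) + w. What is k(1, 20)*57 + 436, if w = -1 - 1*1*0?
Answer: 4084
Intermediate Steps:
w = -1 (w = -1 - 1*0 = -1 + 0 = -1)
k(M, j) = -16 + 4*j (k(M, j) = 4*((j - 3) - 1) = 4*((-3 + j) - 1) = 4*(-4 + j) = -16 + 4*j)
k(1, 20)*57 + 436 = (-16 + 4*20)*57 + 436 = (-16 + 80)*57 + 436 = 64*57 + 436 = 3648 + 436 = 4084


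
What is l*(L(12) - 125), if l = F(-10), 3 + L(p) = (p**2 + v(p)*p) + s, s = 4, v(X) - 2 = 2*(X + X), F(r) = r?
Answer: -6200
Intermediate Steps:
v(X) = 2 + 4*X (v(X) = 2 + 2*(X + X) = 2 + 2*(2*X) = 2 + 4*X)
L(p) = 1 + p**2 + p*(2 + 4*p) (L(p) = -3 + ((p**2 + (2 + 4*p)*p) + 4) = -3 + ((p**2 + p*(2 + 4*p)) + 4) = -3 + (4 + p**2 + p*(2 + 4*p)) = 1 + p**2 + p*(2 + 4*p))
l = -10
l*(L(12) - 125) = -10*((1 + 2*12 + 5*12**2) - 125) = -10*((1 + 24 + 5*144) - 125) = -10*((1 + 24 + 720) - 125) = -10*(745 - 125) = -10*620 = -6200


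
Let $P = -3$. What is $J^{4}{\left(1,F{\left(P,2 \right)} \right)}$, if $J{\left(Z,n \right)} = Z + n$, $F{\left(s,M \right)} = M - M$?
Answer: $1$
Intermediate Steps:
$F{\left(s,M \right)} = 0$
$J^{4}{\left(1,F{\left(P,2 \right)} \right)} = \left(1 + 0\right)^{4} = 1^{4} = 1$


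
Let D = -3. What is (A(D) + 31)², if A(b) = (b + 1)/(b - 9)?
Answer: 34969/36 ≈ 971.36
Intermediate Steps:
A(b) = (1 + b)/(-9 + b)
(A(D) + 31)² = ((1 - 3)/(-9 - 3) + 31)² = (-2/(-12) + 31)² = (-1/12*(-2) + 31)² = (⅙ + 31)² = (187/6)² = 34969/36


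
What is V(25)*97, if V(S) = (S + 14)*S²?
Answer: 2364375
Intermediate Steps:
V(S) = S²*(14 + S) (V(S) = (14 + S)*S² = S²*(14 + S))
V(25)*97 = (25²*(14 + 25))*97 = (625*39)*97 = 24375*97 = 2364375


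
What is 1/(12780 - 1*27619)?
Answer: -1/14839 ≈ -6.7390e-5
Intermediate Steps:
1/(12780 - 1*27619) = 1/(12780 - 27619) = 1/(-14839) = -1/14839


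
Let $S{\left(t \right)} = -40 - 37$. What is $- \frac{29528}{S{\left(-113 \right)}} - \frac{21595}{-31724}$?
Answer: $\frac{1107921}{2884} \approx 384.16$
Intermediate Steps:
$S{\left(t \right)} = -77$
$- \frac{29528}{S{\left(-113 \right)}} - \frac{21595}{-31724} = - \frac{29528}{-77} - \frac{21595}{-31724} = \left(-29528\right) \left(- \frac{1}{77}\right) - - \frac{3085}{4532} = \frac{29528}{77} + \frac{3085}{4532} = \frac{1107921}{2884}$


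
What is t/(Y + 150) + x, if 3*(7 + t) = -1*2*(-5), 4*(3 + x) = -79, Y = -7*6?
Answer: -3691/162 ≈ -22.784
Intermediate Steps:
Y = -42
x = -91/4 (x = -3 + (¼)*(-79) = -3 - 79/4 = -91/4 ≈ -22.750)
t = -11/3 (t = -7 + (-1*2*(-5))/3 = -7 + (-2*(-5))/3 = -7 + (⅓)*10 = -7 + 10/3 = -11/3 ≈ -3.6667)
t/(Y + 150) + x = -11/3/(-42 + 150) - 91/4 = -11/3/108 - 91/4 = (1/108)*(-11/3) - 91/4 = -11/324 - 91/4 = -3691/162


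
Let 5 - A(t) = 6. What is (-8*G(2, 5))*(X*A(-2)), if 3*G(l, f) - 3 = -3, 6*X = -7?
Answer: 0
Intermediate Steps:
X = -7/6 (X = (⅙)*(-7) = -7/6 ≈ -1.1667)
A(t) = -1 (A(t) = 5 - 1*6 = 5 - 6 = -1)
G(l, f) = 0 (G(l, f) = 1 + (⅓)*(-3) = 1 - 1 = 0)
(-8*G(2, 5))*(X*A(-2)) = (-8*0)*(-7/6*(-1)) = 0*(7/6) = 0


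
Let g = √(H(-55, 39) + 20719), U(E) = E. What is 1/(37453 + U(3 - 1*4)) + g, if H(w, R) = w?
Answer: 1/37452 + 6*√574 ≈ 143.75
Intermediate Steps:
g = 6*√574 (g = √(-55 + 20719) = √20664 = 6*√574 ≈ 143.75)
1/(37453 + U(3 - 1*4)) + g = 1/(37453 + (3 - 1*4)) + 6*√574 = 1/(37453 + (3 - 4)) + 6*√574 = 1/(37453 - 1) + 6*√574 = 1/37452 + 6*√574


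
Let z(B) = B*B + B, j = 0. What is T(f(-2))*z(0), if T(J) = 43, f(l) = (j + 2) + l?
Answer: 0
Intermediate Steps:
f(l) = 2 + l (f(l) = (0 + 2) + l = 2 + l)
z(B) = B + B² (z(B) = B² + B = B + B²)
T(f(-2))*z(0) = 43*(0*(1 + 0)) = 43*(0*1) = 43*0 = 0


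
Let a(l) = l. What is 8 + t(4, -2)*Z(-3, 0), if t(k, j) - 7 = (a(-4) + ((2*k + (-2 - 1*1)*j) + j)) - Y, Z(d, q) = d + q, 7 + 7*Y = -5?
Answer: -295/7 ≈ -42.143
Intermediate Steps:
Y = -12/7 (Y = -1 + (⅐)*(-5) = -1 - 5/7 = -12/7 ≈ -1.7143)
t(k, j) = 33/7 - 2*j + 2*k (t(k, j) = 7 + ((-4 + ((2*k + (-2 - 1*1)*j) + j)) - 1*(-12/7)) = 7 + ((-4 + ((2*k + (-2 - 1)*j) + j)) + 12/7) = 7 + ((-4 + ((2*k - 3*j) + j)) + 12/7) = 7 + ((-4 + ((-3*j + 2*k) + j)) + 12/7) = 7 + ((-4 + (-2*j + 2*k)) + 12/7) = 7 + ((-4 - 2*j + 2*k) + 12/7) = 7 + (-16/7 - 2*j + 2*k) = 33/7 - 2*j + 2*k)
8 + t(4, -2)*Z(-3, 0) = 8 + (33/7 - 2*(-2) + 2*4)*(-3 + 0) = 8 + (33/7 + 4 + 8)*(-3) = 8 + (117/7)*(-3) = 8 - 351/7 = -295/7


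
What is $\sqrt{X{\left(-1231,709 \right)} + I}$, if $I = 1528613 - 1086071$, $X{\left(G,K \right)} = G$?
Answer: $\sqrt{441311} \approx 664.31$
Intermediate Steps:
$I = 442542$
$\sqrt{X{\left(-1231,709 \right)} + I} = \sqrt{-1231 + 442542} = \sqrt{441311}$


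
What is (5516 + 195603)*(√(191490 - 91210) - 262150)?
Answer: -52723345850 + 402238*√25070 ≈ -5.2660e+10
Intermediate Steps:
(5516 + 195603)*(√(191490 - 91210) - 262150) = 201119*(√100280 - 262150) = 201119*(2*√25070 - 262150) = 201119*(-262150 + 2*√25070) = -52723345850 + 402238*√25070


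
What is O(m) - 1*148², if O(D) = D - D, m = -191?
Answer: -21904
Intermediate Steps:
O(D) = 0
O(m) - 1*148² = 0 - 1*148² = 0 - 1*21904 = 0 - 21904 = -21904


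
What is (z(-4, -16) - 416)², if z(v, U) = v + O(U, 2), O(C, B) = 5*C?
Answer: 250000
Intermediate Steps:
z(v, U) = v + 5*U
(z(-4, -16) - 416)² = ((-4 + 5*(-16)) - 416)² = ((-4 - 80) - 416)² = (-84 - 416)² = (-500)² = 250000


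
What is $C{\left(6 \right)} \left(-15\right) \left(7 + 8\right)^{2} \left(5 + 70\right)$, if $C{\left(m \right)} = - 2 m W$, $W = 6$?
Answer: $18225000$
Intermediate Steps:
$C{\left(m \right)} = - 12 m$ ($C{\left(m \right)} = - 2 m 6 = - 12 m$)
$C{\left(6 \right)} \left(-15\right) \left(7 + 8\right)^{2} \left(5 + 70\right) = \left(-12\right) 6 \left(-15\right) \left(7 + 8\right)^{2} \left(5 + 70\right) = \left(-72\right) \left(-15\right) 15^{2} \cdot 75 = 1080 \cdot 225 \cdot 75 = 243000 \cdot 75 = 18225000$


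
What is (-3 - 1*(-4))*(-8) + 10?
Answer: 2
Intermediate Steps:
(-3 - 1*(-4))*(-8) + 10 = (-3 + 4)*(-8) + 10 = 1*(-8) + 10 = -8 + 10 = 2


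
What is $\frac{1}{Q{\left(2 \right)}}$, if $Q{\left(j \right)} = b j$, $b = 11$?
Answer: $\frac{1}{22} \approx 0.045455$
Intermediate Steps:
$Q{\left(j \right)} = 11 j$
$\frac{1}{Q{\left(2 \right)}} = \frac{1}{11 \cdot 2} = \frac{1}{22}$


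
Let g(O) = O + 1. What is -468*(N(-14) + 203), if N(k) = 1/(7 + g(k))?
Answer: -94926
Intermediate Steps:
g(O) = 1 + O
N(k) = 1/(8 + k) (N(k) = 1/(7 + (1 + k)) = 1/(8 + k))
-468*(N(-14) + 203) = -468*(1/(8 - 14) + 203) = -468*(1/(-6) + 203) = -468*(-⅙ + 203) = -468*1217/6 = -94926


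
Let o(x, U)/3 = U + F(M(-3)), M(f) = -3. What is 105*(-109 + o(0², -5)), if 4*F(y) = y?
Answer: -53025/4 ≈ -13256.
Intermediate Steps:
F(y) = y/4
o(x, U) = -9/4 + 3*U (o(x, U) = 3*(U + (¼)*(-3)) = 3*(U - ¾) = 3*(-¾ + U) = -9/4 + 3*U)
105*(-109 + o(0², -5)) = 105*(-109 + (-9/4 + 3*(-5))) = 105*(-109 + (-9/4 - 15)) = 105*(-109 - 69/4) = 105*(-505/4) = -53025/4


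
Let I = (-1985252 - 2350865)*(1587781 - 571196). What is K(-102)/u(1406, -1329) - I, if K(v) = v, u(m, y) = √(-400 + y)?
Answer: 4408031500445 + 102*I*√1729/1729 ≈ 4.408e+12 + 2.453*I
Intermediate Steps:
I = -4408031500445 (I = -4336117*1016585 = -4408031500445)
K(-102)/u(1406, -1329) - I = -102/√(-400 - 1329) - 1*(-4408031500445) = -102*(-I*√1729/1729) + 4408031500445 = -(-102)*I*√1729/1729 + 4408031500445 = 102*I*√1729/1729 + 4408031500445 = 4408031500445 + 102*I*√1729/1729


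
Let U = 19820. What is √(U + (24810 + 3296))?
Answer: √47926 ≈ 218.92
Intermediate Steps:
√(U + (24810 + 3296)) = √(19820 + (24810 + 3296)) = √(19820 + 28106) = √47926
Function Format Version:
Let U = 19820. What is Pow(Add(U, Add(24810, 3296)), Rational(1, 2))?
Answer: Pow(47926, Rational(1, 2)) ≈ 218.92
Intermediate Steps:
Pow(Add(U, Add(24810, 3296)), Rational(1, 2)) = Pow(Add(19820, Add(24810, 3296)), Rational(1, 2)) = Pow(Add(19820, 28106), Rational(1, 2)) = Pow(47926, Rational(1, 2))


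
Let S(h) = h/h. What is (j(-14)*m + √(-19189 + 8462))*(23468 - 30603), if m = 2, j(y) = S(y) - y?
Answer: -214050 - 7135*I*√10727 ≈ -2.1405e+5 - 7.3898e+5*I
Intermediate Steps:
S(h) = 1
j(y) = 1 - y
(j(-14)*m + √(-19189 + 8462))*(23468 - 30603) = ((1 - 1*(-14))*2 + √(-19189 + 8462))*(23468 - 30603) = ((1 + 14)*2 + √(-10727))*(-7135) = (15*2 + I*√10727)*(-7135) = (30 + I*√10727)*(-7135) = -214050 - 7135*I*√10727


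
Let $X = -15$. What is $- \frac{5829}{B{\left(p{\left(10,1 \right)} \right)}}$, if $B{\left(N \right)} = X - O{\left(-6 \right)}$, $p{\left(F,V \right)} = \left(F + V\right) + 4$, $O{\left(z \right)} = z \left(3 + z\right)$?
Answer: $\frac{1943}{11} \approx 176.64$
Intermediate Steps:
$p{\left(F,V \right)} = 4 + F + V$
$B{\left(N \right)} = -33$ ($B{\left(N \right)} = -15 - - 6 \left(3 - 6\right) = -15 - \left(-6\right) \left(-3\right) = -15 - 18 = -33$)
$- \frac{5829}{B{\left(p{\left(10,1 \right)} \right)}} = - \frac{5829}{-33} = \left(-5829\right) \left(- \frac{1}{33}\right) = \frac{1943}{11}$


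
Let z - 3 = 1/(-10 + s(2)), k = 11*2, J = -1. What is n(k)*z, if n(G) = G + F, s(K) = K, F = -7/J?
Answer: 667/8 ≈ 83.375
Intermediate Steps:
F = 7 (F = -7/(-1) = -7*(-1) = 7)
k = 22
n(G) = 7 + G (n(G) = G + 7 = 7 + G)
z = 23/8 (z = 3 + 1/(-10 + 2) = 3 + 1/(-8) = 3 - ⅛ = 23/8 ≈ 2.8750)
n(k)*z = (7 + 22)*(23/8) = 29*(23/8) = 667/8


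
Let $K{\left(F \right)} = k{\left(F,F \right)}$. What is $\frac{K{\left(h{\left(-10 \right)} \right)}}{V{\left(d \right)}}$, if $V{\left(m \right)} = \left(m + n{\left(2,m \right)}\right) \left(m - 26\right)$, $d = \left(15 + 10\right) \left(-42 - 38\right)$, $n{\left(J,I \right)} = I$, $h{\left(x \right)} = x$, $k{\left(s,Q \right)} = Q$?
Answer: $- \frac{1}{810400} \approx -1.234 \cdot 10^{-6}$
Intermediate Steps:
$K{\left(F \right)} = F$
$d = -2000$ ($d = 25 \left(-80\right) = -2000$)
$V{\left(m \right)} = 2 m \left(-26 + m\right)$ ($V{\left(m \right)} = \left(m + m\right) \left(m - 26\right) = 2 m \left(-26 + m\right)$)
$\frac{K{\left(h{\left(-10 \right)} \right)}}{V{\left(d \right)}} = - \frac{10}{2 \left(-2000\right) \left(-26 - 2000\right)} = - \frac{10}{2 \left(-2000\right) \left(-2026\right)} = - \frac{10}{8104000} = \left(-10\right) \frac{1}{8104000} = - \frac{1}{810400}$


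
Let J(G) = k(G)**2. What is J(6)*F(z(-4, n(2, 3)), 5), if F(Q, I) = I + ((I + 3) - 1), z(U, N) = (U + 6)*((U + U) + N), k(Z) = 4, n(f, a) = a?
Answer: 192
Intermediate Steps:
J(G) = 16 (J(G) = 4**2 = 16)
z(U, N) = (6 + U)*(N + 2*U) (z(U, N) = (6 + U)*(2*U + N) = (6 + U)*(N + 2*U))
F(Q, I) = 2 + 2*I (F(Q, I) = I + ((3 + I) - 1) = I + (2 + I) = 2 + 2*I)
J(6)*F(z(-4, n(2, 3)), 5) = 16*(2 + 2*5) = 16*(2 + 10) = 16*12 = 192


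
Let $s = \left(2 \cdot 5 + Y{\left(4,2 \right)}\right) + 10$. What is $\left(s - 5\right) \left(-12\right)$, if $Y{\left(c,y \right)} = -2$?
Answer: $-156$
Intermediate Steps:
$s = 18$ ($s = \left(2 \cdot 5 - 2\right) + 10 = \left(10 - 2\right) + 10 = 8 + 10 = 18$)
$\left(s - 5\right) \left(-12\right) = \left(18 - 5\right) \left(-12\right) = 13 \left(-12\right) = -156$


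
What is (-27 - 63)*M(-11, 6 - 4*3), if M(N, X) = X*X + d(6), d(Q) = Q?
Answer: -3780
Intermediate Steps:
M(N, X) = 6 + X² (M(N, X) = X*X + 6 = X² + 6 = 6 + X²)
(-27 - 63)*M(-11, 6 - 4*3) = (-27 - 63)*(6 + (6 - 4*3)²) = -90*(6 + (6 - 12)²) = -90*(6 + (-6)²) = -90*(6 + 36) = -90*42 = -3780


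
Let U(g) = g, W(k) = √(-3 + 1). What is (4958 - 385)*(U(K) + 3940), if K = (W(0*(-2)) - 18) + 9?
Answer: 17976463 + 4573*I*√2 ≈ 1.7976e+7 + 6467.2*I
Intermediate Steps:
W(k) = I*√2 (W(k) = √(-2) = I*√2)
K = -9 + I*√2 (K = (I*√2 - 18) + 9 = (-18 + I*√2) + 9 = -9 + I*√2 ≈ -9.0 + 1.4142*I)
(4958 - 385)*(U(K) + 3940) = (4958 - 385)*((-9 + I*√2) + 3940) = 4573*(3931 + I*√2) = 17976463 + 4573*I*√2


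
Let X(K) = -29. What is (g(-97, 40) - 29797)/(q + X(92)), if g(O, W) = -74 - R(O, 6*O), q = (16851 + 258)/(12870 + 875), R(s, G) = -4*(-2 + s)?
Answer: 416019915/381496 ≈ 1090.5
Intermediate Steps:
R(s, G) = 8 - 4*s
q = 17109/13745 ≈ 1.2447
g(O, W) = -82 + 4*O (g(O, W) = -74 - (8 - 4*O) = -74 + (-8 + 4*O) = -82 + 4*O)
(g(-97, 40) - 29797)/(q + X(92)) = ((-82 + 4*(-97)) - 29797)/(17109/13745 - 29) = ((-82 - 388) - 29797)/(-381496/13745) = (-470 - 29797)*(-13745/381496) = -30267*(-13745/381496) = 416019915/381496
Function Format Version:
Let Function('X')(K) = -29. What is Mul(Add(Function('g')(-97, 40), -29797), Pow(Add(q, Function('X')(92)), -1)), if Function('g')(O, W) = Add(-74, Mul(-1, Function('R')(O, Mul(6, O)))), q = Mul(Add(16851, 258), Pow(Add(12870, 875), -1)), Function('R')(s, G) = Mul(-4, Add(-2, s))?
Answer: Rational(416019915, 381496) ≈ 1090.5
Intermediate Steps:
Function('R')(s, G) = Add(8, Mul(-4, s))
q = Rational(17109, 13745) (q = Mul(17109, Pow(13745, -1)) = Mul(17109, Rational(1, 13745)) = Rational(17109, 13745) ≈ 1.2447)
Function('g')(O, W) = Add(-82, Mul(4, O)) (Function('g')(O, W) = Add(-74, Mul(-1, Add(8, Mul(-4, O)))) = Add(-74, Add(-8, Mul(4, O))) = Add(-82, Mul(4, O)))
Mul(Add(Function('g')(-97, 40), -29797), Pow(Add(q, Function('X')(92)), -1)) = Mul(Add(Add(-82, Mul(4, -97)), -29797), Pow(Add(Rational(17109, 13745), -29), -1)) = Mul(Add(Add(-82, -388), -29797), Pow(Rational(-381496, 13745), -1)) = Mul(Add(-470, -29797), Rational(-13745, 381496)) = Mul(-30267, Rational(-13745, 381496)) = Rational(416019915, 381496)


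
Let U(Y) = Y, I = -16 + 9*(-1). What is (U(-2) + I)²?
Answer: 729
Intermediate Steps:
I = -25 (I = -16 - 9 = -25)
(U(-2) + I)² = (-2 - 25)² = (-27)² = 729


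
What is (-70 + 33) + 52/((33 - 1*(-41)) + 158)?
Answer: -2133/58 ≈ -36.776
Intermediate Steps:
(-70 + 33) + 52/((33 - 1*(-41)) + 158) = -37 + 52/((33 + 41) + 158) = -37 + 52/(74 + 158) = -37 + 52/232 = -37 + 52*(1/232) = -37 + 13/58 = -2133/58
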